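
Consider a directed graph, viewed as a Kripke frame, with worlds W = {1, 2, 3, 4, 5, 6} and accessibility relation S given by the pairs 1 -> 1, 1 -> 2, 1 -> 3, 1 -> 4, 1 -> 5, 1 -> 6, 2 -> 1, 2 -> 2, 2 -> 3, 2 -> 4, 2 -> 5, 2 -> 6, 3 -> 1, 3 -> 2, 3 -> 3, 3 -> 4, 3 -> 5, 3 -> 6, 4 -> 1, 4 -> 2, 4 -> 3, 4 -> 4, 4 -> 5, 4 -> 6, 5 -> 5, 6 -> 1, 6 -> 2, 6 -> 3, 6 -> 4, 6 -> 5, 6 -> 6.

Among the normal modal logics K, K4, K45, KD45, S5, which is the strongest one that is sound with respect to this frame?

Transitive (axiom 4): yes — every two-step S-path is closed by a direct edge.
Euclidean (axiom 5): no — 1 S 5 and 1 S 2, but not 5 S 2.
Serial (axiom D): yes — every world has a successor (e.g. 1 S 1).
Reflexive (axiom T): yes — every world is S-related to itself.
So F validates K, K4; K45 would additionally require S to be Euclidean. The strongest is K4.

K4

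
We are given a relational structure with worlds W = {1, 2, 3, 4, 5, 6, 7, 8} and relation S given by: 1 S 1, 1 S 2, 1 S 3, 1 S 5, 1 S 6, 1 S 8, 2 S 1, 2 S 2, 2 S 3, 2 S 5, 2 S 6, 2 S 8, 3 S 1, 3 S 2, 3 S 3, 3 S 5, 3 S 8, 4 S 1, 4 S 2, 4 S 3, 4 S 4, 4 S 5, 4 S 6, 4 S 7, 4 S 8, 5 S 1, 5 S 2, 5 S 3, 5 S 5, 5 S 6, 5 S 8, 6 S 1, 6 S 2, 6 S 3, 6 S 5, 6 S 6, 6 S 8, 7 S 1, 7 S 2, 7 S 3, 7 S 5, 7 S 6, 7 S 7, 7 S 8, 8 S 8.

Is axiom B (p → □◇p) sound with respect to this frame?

By correspondence theory, B is valid on a frame iff S is symmetric.
Symmetric: no — 1 S 8 but not 8 S 1.

No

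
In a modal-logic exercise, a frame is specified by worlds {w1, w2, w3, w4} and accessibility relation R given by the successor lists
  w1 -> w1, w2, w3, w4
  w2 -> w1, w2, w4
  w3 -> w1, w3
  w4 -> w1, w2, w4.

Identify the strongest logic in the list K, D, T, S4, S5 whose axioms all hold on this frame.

Serial (axiom D): yes — every world has a successor (e.g. w1 R w1).
Reflexive (axiom T): yes — every world is R-related to itself.
Transitive (axiom 4): no — w2 R w1 and w1 R w3, but not w2 R w3.
Euclidean (axiom 5): no — w1 R w2 and w1 R w3, but not w2 R w3.
So F validates K, D, T; S4 would additionally require R to be transitive. The strongest is T.

T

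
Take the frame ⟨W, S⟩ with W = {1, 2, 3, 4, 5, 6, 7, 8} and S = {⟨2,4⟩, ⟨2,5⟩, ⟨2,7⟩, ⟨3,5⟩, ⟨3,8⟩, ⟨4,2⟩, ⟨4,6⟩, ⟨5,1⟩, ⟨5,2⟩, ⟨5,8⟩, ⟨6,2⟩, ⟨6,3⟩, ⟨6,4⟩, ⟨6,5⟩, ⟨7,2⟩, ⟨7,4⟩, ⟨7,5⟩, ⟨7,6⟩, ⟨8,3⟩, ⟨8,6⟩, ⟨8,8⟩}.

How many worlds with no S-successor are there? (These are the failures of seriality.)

1

Enumerating: 1.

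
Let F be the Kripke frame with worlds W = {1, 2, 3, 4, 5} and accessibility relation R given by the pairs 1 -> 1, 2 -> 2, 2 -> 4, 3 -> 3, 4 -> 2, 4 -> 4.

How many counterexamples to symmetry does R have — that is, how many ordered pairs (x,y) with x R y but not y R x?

R is symmetric; there are no such tuples.

0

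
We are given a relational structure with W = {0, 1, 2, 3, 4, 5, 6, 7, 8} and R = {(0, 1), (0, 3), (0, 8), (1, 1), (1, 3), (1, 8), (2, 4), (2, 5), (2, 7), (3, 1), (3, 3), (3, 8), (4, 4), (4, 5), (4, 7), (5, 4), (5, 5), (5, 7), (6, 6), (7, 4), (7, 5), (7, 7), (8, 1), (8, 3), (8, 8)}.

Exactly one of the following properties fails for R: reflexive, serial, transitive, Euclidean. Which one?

reflexive

Reflexive: no — 0 is not related to itself.
Serial: yes — every world has a successor (e.g. 0 R 1).
Transitive: yes — every two-step R-path is closed by a direct edge.
Euclidean: yes — any two successors of a common world are R-related.
Only reflexive fails.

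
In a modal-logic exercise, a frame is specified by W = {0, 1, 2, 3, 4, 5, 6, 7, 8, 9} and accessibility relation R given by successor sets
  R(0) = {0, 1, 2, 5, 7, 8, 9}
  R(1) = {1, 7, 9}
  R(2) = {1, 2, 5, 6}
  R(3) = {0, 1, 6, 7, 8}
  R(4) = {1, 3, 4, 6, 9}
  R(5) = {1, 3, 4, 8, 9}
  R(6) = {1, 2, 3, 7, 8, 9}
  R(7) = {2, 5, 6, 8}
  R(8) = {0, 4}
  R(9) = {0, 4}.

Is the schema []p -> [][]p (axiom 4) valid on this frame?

By correspondence theory, 4 is valid on a frame iff R is transitive.
Transitive: no — 0 R 2 and 2 R 6, but not 0 R 6.

No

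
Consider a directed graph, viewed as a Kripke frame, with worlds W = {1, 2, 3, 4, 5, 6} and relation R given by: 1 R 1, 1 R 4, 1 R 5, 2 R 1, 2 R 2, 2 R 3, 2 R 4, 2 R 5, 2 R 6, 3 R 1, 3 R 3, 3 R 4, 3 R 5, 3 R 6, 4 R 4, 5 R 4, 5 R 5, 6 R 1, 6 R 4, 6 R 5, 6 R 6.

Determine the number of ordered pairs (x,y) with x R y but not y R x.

Enumerating: (1,4), (1,5), (2,1), (2,3), (2,4), (2,5), (2,6), (3,1), (3,4), (3,5), (3,6), (5,4), (6,1), (6,4), (6,5).

15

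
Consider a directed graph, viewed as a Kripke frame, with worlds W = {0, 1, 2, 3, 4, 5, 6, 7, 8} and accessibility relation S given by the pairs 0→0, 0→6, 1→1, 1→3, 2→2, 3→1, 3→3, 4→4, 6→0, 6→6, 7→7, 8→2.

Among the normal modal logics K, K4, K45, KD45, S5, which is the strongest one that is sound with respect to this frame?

K45

Transitive (axiom 4): yes — every two-step S-path is closed by a direct edge.
Euclidean (axiom 5): yes — any two successors of a common world are S-related.
Serial (axiom D): no — 5 has no S-successor.
Reflexive (axiom T): no — 5 is not related to itself.
So F validates K, K4, K45; KD45 would additionally require S to be serial. The strongest is K45.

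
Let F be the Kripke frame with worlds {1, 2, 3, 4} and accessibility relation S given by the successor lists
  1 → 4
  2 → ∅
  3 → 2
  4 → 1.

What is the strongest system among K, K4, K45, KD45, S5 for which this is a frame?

K

Transitive (axiom 4): no — 1 S 4 and 4 S 1, but not 1 S 1.
Euclidean (axiom 5): no — 1 S 4 and 1 S 4, but not 4 S 4.
Serial (axiom D): no — 2 has no S-successor.
Reflexive (axiom T): no — 1 is not related to itself.
So F validates K; K4 would additionally require S to be transitive. The strongest is K.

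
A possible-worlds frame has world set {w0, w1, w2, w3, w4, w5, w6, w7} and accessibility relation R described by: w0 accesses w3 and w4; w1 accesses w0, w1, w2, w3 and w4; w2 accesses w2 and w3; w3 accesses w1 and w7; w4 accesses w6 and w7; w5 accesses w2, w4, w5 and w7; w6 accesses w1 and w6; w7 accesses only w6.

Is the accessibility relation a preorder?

Reflexive: no — w0 is not related to itself.
Transitive: no — w0 R w3 and w3 R w1, but not w0 R w1.
So R is not a preorder.

No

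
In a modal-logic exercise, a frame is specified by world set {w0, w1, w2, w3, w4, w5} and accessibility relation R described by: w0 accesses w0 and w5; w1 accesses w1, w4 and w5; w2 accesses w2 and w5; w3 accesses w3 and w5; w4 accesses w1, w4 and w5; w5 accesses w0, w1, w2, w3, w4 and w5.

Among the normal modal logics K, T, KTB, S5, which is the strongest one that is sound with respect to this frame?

KTB

Reflexive (axiom T): yes — every world is R-related to itself.
Symmetric (axiom B): yes — every pair in R has its reverse in R.
Euclidean (axiom 5): no — w5 R w0 and w5 R w1, but not w0 R w1.
So F validates K, T, KTB; S5 would additionally require R to be Euclidean. The strongest is KTB.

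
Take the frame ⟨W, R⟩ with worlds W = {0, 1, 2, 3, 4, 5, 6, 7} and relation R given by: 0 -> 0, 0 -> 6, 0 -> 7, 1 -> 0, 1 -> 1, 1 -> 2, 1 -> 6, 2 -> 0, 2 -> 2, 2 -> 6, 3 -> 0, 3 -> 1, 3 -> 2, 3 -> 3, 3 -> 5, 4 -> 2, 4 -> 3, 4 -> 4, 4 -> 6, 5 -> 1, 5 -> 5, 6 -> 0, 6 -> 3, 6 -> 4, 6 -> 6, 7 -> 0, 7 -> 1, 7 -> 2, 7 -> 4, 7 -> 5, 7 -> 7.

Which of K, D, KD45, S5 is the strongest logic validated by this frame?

D

Serial (axiom D): yes — every world has a successor (e.g. 0 R 0).
Euclidean (axiom 5): no — 0 R 6 and 0 R 7, but not 6 R 7.
Transitive (axiom 4): no — 0 R 6 and 6 R 3, but not 0 R 3.
Reflexive (axiom T): yes — every world is R-related to itself.
So F validates K, D; KD45 would additionally require R to be Euclidean and transitive. The strongest is D.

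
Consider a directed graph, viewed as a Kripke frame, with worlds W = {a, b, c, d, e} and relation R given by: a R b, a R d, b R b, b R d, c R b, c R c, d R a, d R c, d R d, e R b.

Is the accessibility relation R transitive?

No

Transitive: no — a R d and d R c, but not a R c.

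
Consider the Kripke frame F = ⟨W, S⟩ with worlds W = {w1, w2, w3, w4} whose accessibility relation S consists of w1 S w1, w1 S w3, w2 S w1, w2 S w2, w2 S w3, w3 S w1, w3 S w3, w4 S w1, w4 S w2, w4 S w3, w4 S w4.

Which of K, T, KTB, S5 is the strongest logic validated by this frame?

Reflexive (axiom T): yes — every world is S-related to itself.
Symmetric (axiom B): no — w2 S w1 but not w1 S w2.
Euclidean (axiom 5): no — w4 S w1 and w4 S w2, but not w1 S w2.
So F validates K, T; KTB would additionally require S to be symmetric. The strongest is T.

T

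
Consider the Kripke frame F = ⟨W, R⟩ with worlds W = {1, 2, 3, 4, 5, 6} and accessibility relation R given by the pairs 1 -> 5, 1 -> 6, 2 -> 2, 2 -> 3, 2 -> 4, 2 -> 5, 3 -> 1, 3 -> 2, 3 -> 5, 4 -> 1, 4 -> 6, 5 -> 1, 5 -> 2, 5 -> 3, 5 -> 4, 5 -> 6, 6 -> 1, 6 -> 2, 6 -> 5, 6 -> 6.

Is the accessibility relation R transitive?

No

Transitive: no — 1 R 5 and 5 R 2, but not 1 R 2.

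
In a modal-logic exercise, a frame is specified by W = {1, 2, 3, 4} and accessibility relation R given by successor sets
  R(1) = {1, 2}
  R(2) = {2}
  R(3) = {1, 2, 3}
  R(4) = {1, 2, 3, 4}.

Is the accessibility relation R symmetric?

No

Symmetric: no — 1 R 2 but not 2 R 1.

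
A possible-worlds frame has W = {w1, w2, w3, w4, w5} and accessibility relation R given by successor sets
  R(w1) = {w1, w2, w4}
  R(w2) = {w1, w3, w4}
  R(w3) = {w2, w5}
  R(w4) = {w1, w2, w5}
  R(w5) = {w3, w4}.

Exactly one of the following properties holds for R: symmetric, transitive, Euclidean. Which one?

symmetric

Symmetric: yes — every pair in R has its reverse in R.
Transitive: no — w1 R w2 and w2 R w3, but not w1 R w3.
Euclidean: no — w2 R w1 and w2 R w3, but not w1 R w3.
Only symmetric holds.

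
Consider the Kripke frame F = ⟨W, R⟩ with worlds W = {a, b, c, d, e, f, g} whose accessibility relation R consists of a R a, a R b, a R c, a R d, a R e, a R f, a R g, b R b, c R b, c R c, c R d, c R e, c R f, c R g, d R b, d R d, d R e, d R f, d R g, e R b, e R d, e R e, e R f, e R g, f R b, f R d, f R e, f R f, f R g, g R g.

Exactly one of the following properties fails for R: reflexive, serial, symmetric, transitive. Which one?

symmetric

Reflexive: yes — every world is R-related to itself.
Serial: yes — every world has a successor (e.g. a R a).
Symmetric: no — a R b but not b R a.
Transitive: yes — every two-step R-path is closed by a direct edge.
Only symmetric fails.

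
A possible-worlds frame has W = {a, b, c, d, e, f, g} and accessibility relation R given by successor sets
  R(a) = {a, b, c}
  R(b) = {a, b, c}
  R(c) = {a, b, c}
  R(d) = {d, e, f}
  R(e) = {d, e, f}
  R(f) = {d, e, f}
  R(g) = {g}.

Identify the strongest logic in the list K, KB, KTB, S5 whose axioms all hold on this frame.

Symmetric (axiom B): yes — every pair in R has its reverse in R.
Reflexive (axiom T): yes — every world is R-related to itself.
Euclidean (axiom 5): yes — any two successors of a common world are R-related.
So F validates K, KB, KTB, S5. The strongest is S5.

S5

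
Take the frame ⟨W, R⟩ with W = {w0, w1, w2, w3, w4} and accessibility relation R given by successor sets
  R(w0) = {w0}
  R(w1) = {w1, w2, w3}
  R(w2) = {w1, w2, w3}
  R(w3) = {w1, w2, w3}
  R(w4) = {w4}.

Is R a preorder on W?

Reflexive: yes — every world is R-related to itself.
Transitive: yes — every two-step R-path is closed by a direct edge.
So R is a preorder.

Yes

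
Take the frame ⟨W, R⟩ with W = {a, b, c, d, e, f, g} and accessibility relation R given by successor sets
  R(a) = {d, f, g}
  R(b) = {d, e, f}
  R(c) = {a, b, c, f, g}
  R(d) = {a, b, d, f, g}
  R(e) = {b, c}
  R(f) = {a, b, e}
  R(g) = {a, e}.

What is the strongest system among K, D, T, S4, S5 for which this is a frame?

Serial (axiom D): yes — every world has a successor (e.g. a R d).
Reflexive (axiom T): no — a is not related to itself.
Transitive (axiom 4): no — a R d and d R b, but not a R b.
Euclidean (axiom 5): no — a R f and a R d, but not f R d.
So F validates K, D; T would additionally require R to be reflexive. The strongest is D.

D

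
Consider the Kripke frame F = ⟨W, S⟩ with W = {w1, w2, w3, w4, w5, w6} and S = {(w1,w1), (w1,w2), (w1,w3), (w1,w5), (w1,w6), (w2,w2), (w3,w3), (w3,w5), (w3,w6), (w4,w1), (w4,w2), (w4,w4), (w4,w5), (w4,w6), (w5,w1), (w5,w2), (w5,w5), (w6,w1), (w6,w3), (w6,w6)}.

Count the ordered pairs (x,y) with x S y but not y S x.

8

Enumerating: (w1,w2), (w1,w3), (w3,w5), (w4,w1), (w4,w2), (w4,w5), (w4,w6), (w5,w2).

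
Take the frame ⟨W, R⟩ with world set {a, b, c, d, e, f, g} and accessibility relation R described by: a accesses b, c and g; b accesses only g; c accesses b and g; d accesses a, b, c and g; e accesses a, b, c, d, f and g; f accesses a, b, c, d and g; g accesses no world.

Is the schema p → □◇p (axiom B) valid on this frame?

No

By correspondence theory, B is valid on a frame iff R is symmetric.
Symmetric: no — a R b but not b R a.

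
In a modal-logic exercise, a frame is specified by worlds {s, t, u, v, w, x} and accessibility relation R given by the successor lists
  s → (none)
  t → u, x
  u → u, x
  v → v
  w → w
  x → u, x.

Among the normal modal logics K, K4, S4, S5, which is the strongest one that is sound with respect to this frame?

Transitive (axiom 4): yes — every two-step R-path is closed by a direct edge.
Reflexive (axiom T): no — s is not related to itself.
Euclidean (axiom 5): yes — any two successors of a common world are R-related.
So F validates K, K4; S4 would additionally require R to be reflexive. The strongest is K4.

K4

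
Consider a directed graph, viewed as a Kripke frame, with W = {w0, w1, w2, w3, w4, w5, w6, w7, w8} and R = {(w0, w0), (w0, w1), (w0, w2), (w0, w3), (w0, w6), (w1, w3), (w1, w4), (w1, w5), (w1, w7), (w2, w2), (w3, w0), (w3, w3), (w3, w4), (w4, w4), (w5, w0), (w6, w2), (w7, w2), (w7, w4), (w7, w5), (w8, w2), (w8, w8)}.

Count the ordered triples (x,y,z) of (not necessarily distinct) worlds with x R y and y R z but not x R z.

Enumerating: (w0,w1,w4), (w0,w1,w5), (w0,w1,w7), (w0,w3,w4), (w1,w3,w0), (w1,w5,w0), (w1,w7,w2), (w3,w0,w1), (w3,w0,w2), (w3,w0,w6), (w5,w0,w1), (w5,w0,w2), (w5,w0,w3), (w5,w0,w6), (w7,w5,w0).

15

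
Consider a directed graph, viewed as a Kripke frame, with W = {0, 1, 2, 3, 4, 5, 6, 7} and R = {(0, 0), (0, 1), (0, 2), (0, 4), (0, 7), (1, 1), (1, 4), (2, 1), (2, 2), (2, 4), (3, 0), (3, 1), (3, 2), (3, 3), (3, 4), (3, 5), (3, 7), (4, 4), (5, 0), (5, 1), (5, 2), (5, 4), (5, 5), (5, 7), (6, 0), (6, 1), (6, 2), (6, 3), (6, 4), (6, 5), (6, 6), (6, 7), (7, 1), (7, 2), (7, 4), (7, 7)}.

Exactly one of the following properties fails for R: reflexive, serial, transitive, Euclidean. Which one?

Euclidean

Reflexive: yes — every world is R-related to itself.
Serial: yes — every world has a successor (e.g. 0 R 0).
Transitive: yes — every two-step R-path is closed by a direct edge.
Euclidean: no — 0 R 1 and 0 R 2, but not 1 R 2.
Only Euclidean fails.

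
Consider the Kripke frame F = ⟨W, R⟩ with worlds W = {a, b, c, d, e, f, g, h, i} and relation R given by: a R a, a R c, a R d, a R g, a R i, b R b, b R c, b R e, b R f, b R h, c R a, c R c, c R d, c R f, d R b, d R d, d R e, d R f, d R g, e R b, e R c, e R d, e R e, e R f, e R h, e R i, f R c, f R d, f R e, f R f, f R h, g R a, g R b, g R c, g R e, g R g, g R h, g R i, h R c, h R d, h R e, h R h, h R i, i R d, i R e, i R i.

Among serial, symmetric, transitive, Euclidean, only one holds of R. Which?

serial

Serial: yes — every world has a successor (e.g. a R a).
Symmetric: no — a R d but not d R a.
Transitive: no — a R c and c R f, but not a R f.
Euclidean: no — a R c and a R g, but not c R g.
Only serial holds.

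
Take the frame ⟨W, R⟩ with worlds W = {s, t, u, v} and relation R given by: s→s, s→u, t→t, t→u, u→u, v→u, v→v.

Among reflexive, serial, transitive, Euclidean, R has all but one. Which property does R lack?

Euclidean

Reflexive: yes — every world is R-related to itself.
Serial: yes — every world has a successor (e.g. s R s).
Transitive: yes — every two-step R-path is closed by a direct edge.
Euclidean: no — s R u and s R s, but not u R s.
Only Euclidean fails.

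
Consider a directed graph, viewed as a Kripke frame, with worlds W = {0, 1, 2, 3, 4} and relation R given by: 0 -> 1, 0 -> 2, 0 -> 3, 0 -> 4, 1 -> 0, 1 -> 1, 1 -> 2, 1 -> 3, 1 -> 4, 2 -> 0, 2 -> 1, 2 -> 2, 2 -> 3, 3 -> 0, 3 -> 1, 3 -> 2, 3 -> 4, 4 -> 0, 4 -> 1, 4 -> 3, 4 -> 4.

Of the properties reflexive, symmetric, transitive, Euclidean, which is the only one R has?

Reflexive: no — 0 is not related to itself.
Symmetric: yes — every pair in R has its reverse in R.
Transitive: no — 2 R 0 and 0 R 4, but not 2 R 4.
Euclidean: no — 0 R 2 and 0 R 4, but not 2 R 4.
Only symmetric holds.

symmetric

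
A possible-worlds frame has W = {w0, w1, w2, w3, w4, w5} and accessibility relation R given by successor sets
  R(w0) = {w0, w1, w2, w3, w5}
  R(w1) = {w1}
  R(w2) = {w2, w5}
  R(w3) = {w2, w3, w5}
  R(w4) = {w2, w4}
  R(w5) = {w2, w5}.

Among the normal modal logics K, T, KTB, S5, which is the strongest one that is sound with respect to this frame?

T

Reflexive (axiom T): yes — every world is R-related to itself.
Symmetric (axiom B): no — w0 R w1 but not w1 R w0.
Euclidean (axiom 5): no — w0 R w1 and w0 R w2, but not w1 R w2.
So F validates K, T; KTB would additionally require R to be symmetric. The strongest is T.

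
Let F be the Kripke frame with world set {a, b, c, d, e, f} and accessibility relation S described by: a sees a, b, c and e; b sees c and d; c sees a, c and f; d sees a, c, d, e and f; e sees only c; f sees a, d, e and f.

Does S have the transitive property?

Transitive: no — a S b and b S d, but not a S d.

No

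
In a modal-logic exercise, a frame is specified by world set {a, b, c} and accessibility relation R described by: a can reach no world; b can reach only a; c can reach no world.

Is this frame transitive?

Yes

Transitive: yes — every two-step R-path is closed by a direct edge.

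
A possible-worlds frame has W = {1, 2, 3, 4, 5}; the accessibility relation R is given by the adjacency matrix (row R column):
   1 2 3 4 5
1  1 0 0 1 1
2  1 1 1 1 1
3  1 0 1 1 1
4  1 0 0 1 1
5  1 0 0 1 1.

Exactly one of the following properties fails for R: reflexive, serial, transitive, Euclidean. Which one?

Reflexive: yes — every world is R-related to itself.
Serial: yes — every world has a successor (e.g. 1 R 1).
Transitive: yes — every two-step R-path is closed by a direct edge.
Euclidean: no — 2 R 1 and 2 R 3, but not 1 R 3.
Only Euclidean fails.

Euclidean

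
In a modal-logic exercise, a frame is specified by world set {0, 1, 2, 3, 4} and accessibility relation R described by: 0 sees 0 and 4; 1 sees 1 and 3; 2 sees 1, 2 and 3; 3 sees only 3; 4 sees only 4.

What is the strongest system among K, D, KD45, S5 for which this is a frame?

D

Serial (axiom D): yes — every world has a successor (e.g. 0 R 0).
Euclidean (axiom 5): no — 2 R 3 and 2 R 1, but not 3 R 1.
Transitive (axiom 4): yes — every two-step R-path is closed by a direct edge.
Reflexive (axiom T): yes — every world is R-related to itself.
So F validates K, D; KD45 would additionally require R to be Euclidean. The strongest is D.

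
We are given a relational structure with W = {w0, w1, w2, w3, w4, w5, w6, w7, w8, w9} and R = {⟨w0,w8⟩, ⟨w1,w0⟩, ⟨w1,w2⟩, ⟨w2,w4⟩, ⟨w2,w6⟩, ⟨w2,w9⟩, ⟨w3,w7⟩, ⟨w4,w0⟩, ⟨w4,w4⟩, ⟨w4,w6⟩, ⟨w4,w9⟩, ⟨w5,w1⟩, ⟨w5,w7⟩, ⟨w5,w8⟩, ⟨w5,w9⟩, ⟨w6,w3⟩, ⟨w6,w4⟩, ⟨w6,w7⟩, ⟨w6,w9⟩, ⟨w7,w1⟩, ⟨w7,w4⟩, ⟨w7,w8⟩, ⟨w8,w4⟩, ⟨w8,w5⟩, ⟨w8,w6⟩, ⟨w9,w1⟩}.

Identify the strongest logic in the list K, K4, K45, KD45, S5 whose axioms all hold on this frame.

Transitive (axiom 4): no — w0 R w8 and w8 R w4, but not w0 R w4.
Euclidean (axiom 5): no — w1 R w0 and w1 R w2, but not w0 R w2.
Serial (axiom D): yes — every world has a successor (e.g. w0 R w8).
Reflexive (axiom T): no — w0 is not related to itself.
So F validates K; K4 would additionally require R to be transitive. The strongest is K.

K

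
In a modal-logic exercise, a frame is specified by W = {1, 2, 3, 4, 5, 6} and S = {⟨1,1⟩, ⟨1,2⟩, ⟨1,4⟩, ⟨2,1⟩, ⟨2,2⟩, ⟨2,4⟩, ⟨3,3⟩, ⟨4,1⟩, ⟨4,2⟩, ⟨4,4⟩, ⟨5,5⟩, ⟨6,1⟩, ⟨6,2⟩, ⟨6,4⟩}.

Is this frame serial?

Serial: yes — every world has a successor (e.g. 1 S 1).

Yes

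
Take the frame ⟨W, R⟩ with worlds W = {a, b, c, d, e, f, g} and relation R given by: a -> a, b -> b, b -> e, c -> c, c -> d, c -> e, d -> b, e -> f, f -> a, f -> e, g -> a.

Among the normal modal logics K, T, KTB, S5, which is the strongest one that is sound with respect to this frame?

K

Reflexive (axiom T): no — d is not related to itself.
Symmetric (axiom B): no — b R e but not e R b.
Euclidean (axiom 5): no — c R d and c R e, but not d R e.
So F validates K; T would additionally require R to be reflexive. The strongest is K.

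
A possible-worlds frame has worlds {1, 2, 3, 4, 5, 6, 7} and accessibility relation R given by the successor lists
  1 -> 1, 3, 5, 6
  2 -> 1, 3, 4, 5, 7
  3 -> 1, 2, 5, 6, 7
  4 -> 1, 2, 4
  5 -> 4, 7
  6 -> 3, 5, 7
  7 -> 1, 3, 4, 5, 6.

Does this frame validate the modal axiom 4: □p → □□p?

No

The schema 4 characterises exactly the transitive frames.
Transitive: no — 1 R 3 and 3 R 2, but not 1 R 2.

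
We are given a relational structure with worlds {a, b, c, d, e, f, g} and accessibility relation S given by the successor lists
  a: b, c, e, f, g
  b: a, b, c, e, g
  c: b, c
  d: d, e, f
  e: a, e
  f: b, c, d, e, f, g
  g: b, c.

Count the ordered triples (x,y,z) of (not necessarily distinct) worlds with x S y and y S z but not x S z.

Enumerating: (a,b,a), (a,e,a), (a,f,d), (b,a,f), (c,b,a), (c,b,e), (c,b,g), (d,e,a), (d,f,b), (d,f,c), (d,f,g), (e,a,b), … and 8 more.
Total: 20.

20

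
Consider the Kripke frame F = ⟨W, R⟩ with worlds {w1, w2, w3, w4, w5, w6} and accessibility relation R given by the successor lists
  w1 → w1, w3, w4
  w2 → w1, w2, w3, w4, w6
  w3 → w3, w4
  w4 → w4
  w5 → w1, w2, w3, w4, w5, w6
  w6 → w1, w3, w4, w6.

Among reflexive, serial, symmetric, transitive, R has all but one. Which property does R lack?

symmetric

Reflexive: yes — every world is R-related to itself.
Serial: yes — every world has a successor (e.g. w1 R w1).
Symmetric: no — w1 R w3 but not w3 R w1.
Transitive: yes — every two-step R-path is closed by a direct edge.
Only symmetric fails.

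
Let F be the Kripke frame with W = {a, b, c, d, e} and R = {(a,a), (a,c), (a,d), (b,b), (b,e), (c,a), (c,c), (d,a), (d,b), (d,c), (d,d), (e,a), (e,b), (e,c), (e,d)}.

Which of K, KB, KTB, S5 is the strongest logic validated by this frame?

Symmetric (axiom B): no — d R b but not b R d.
Reflexive (axiom T): no — e is not related to itself.
Euclidean (axiom 5): no — a R c and a R d, but not c R d.
So F validates K; KB would additionally require R to be symmetric. The strongest is K.

K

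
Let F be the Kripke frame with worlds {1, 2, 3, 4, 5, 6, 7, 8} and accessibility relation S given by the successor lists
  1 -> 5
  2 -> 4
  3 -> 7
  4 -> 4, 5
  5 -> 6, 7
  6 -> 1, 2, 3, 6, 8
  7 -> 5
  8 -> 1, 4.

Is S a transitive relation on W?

No

Transitive: no — 1 S 5 and 5 S 6, but not 1 S 6.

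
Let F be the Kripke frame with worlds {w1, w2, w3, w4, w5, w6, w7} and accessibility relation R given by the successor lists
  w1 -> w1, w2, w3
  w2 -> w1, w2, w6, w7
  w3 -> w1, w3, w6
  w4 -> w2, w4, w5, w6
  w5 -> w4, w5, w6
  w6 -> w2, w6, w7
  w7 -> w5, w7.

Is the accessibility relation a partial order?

Reflexive: yes — every world is R-related to itself.
Transitive: no — w1 R w2 and w2 R w6, but not w1 R w6.
Antisymmetric: no — w1 R w2 and w2 R w1 with w1 ≠ w2.
So R is not a partial order.

No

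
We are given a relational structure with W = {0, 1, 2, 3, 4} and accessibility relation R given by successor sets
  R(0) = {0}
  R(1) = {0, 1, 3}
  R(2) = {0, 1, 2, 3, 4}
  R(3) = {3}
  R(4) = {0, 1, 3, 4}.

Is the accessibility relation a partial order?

Reflexive: yes — every world is R-related to itself.
Transitive: yes — every two-step R-path is closed by a direct edge.
Antisymmetric: yes — no distinct pair is related both ways.
So R is a partial order.

Yes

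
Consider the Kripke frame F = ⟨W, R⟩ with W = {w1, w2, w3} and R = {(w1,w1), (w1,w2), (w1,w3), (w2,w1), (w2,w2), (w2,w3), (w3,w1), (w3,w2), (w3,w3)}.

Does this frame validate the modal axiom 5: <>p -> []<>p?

The schema 5 characterises exactly the Euclidean frames.
Euclidean: yes — any two successors of a common world are R-related.

Yes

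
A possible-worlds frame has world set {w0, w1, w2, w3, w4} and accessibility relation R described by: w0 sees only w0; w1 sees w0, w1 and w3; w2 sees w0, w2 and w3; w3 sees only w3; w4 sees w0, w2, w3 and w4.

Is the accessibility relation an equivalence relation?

No

Reflexive: yes — every world is R-related to itself.
Symmetric: no — w1 R w0 but not w0 R w1.
Transitive: yes — every two-step R-path is closed by a direct edge.
So R is not an equivalence relation.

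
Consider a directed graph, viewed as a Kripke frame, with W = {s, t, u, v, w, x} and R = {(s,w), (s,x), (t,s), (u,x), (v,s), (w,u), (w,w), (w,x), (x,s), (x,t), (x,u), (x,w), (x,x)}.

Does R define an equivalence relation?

Reflexive: no — s is not related to itself.
Symmetric: no — s R w but not w R s.
Transitive: no — s R w and w R u, but not s R u.
So R is not an equivalence relation.

No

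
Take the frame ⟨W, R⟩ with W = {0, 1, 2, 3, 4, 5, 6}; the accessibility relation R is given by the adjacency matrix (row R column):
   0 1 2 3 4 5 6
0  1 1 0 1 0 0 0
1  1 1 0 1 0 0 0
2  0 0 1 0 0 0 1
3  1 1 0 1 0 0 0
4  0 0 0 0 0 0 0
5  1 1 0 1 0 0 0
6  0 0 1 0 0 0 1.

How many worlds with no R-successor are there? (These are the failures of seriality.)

1

Enumerating: 4.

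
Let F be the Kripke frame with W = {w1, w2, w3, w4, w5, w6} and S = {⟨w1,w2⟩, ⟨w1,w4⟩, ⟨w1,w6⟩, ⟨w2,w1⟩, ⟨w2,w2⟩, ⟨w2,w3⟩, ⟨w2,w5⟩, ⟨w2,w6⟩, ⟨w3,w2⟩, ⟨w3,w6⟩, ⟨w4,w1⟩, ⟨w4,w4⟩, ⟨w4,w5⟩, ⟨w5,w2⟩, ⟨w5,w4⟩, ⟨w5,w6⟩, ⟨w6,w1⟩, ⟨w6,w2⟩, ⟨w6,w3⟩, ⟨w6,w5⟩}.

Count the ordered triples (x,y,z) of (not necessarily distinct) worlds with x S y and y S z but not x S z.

Enumerating: (w1,w2,w1), (w1,w2,w3), (w1,w2,w5), (w1,w4,w1), (w1,w4,w5), (w1,w6,w1), (w1,w6,w3), (w1,w6,w5), (w2,w1,w4), (w2,w5,w4), (w3,w2,w1), (w3,w2,w3), … and 22 more.
Total: 34.

34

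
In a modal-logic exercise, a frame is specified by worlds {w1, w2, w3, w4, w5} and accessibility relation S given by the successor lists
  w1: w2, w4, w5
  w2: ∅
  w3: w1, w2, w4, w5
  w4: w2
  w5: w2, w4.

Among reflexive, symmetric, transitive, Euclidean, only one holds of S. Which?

Reflexive: no — w1 is not related to itself.
Symmetric: no — w1 S w2 but not w2 S w1.
Transitive: yes — every two-step S-path is closed by a direct edge.
Euclidean: no — w1 S w2 and w1 S w4, but not w2 S w4.
Only transitive holds.

transitive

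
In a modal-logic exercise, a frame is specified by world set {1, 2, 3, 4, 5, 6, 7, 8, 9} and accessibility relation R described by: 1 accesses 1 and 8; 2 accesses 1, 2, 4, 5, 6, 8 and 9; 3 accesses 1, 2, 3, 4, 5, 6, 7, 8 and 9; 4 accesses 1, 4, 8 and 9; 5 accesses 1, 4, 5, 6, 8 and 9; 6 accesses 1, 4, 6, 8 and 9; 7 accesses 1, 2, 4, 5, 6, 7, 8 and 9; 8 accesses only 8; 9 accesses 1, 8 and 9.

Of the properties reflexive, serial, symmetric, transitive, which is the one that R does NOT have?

symmetric

Reflexive: yes — every world is R-related to itself.
Serial: yes — every world has a successor (e.g. 1 R 1).
Symmetric: no — 1 R 8 but not 8 R 1.
Transitive: yes — every two-step R-path is closed by a direct edge.
Only symmetric fails.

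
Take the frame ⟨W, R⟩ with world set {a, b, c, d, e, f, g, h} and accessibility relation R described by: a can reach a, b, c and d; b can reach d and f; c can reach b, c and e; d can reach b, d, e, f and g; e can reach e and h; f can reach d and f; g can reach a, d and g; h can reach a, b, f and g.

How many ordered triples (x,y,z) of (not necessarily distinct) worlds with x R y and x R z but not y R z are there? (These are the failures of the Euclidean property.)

Enumerating: (a,b,a), (a,b,b), (a,b,c), (a,c,a), (a,c,d), (a,d,a), (a,d,c), (c,b,b), (c,b,c), (c,b,e), (c,e,b), (c,e,c), … and 27 more.
Total: 39.

39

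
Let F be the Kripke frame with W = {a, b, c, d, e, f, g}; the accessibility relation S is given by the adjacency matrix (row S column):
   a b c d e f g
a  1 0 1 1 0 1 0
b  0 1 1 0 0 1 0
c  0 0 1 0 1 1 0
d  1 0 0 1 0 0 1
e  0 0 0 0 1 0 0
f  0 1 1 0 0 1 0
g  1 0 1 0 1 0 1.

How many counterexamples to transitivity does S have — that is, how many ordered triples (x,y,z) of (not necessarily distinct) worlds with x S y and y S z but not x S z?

Enumerating: (a,c,e), (a,d,g), (a,f,b), (b,c,e), (c,f,b), (d,a,c), (d,a,f), (d,g,c), (d,g,e), (f,c,e), (g,a,d), (g,a,f), (g,c,f).

13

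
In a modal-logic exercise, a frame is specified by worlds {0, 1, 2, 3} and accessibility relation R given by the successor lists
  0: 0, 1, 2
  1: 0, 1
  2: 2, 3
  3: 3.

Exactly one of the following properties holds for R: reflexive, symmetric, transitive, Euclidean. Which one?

Reflexive: yes — every world is R-related to itself.
Symmetric: no — 0 R 2 but not 2 R 0.
Transitive: no — 0 R 2 and 2 R 3, but not 0 R 3.
Euclidean: no — 0 R 1 and 0 R 2, but not 1 R 2.
Only reflexive holds.

reflexive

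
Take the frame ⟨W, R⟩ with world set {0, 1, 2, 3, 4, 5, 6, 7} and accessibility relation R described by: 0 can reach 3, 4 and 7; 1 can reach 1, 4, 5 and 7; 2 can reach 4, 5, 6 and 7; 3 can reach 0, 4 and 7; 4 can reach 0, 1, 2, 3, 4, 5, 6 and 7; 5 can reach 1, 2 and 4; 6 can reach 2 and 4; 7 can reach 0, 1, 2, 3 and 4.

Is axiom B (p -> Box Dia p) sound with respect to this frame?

Yes

The schema B characterises exactly the symmetric frames.
Symmetric: yes — every pair in R has its reverse in R.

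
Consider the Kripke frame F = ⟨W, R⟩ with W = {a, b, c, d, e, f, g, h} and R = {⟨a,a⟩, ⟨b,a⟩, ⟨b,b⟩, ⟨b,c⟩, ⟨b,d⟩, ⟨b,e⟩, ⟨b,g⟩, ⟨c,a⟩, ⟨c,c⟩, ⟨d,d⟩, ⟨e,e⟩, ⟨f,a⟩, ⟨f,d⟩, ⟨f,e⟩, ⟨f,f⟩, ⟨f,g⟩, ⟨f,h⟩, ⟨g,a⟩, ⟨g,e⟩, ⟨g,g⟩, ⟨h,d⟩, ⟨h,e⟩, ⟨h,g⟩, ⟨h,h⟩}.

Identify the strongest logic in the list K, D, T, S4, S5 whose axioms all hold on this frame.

Serial (axiom D): yes — every world has a successor (e.g. a R a).
Reflexive (axiom T): yes — every world is R-related to itself.
Transitive (axiom 4): no — h R g and g R a, but not h R a.
Euclidean (axiom 5): no — b R a and b R c, but not a R c.
So F validates K, D, T; S4 would additionally require R to be transitive. The strongest is T.

T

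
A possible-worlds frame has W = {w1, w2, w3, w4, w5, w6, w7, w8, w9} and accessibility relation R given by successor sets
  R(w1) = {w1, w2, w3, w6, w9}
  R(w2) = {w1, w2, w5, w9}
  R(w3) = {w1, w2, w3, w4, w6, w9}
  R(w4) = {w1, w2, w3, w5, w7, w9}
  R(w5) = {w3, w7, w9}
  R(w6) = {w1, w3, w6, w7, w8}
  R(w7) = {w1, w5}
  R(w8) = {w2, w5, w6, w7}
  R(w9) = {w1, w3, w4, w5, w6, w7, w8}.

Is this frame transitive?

Transitive: no — w1 R w2 and w2 R w5, but not w1 R w5.

No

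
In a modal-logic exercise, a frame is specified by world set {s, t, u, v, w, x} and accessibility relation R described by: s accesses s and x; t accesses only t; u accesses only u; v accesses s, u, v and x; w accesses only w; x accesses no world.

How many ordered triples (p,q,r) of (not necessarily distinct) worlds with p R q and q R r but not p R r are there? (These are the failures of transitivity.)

0

R is transitive; there are no such tuples.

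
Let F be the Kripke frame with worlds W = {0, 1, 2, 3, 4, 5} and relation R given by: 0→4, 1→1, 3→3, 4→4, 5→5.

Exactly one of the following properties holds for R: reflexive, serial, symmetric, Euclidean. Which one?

Euclidean

Reflexive: no — 0 is not related to itself.
Serial: no — 2 has no R-successor.
Symmetric: no — 0 R 4 but not 4 R 0.
Euclidean: yes — any two successors of a common world are R-related.
Only Euclidean holds.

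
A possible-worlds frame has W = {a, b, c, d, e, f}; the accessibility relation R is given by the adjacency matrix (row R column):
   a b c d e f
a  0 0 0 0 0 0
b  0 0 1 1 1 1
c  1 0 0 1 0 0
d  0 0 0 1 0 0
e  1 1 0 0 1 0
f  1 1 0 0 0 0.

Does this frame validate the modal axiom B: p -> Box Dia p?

By correspondence theory, B is valid on a frame iff R is symmetric.
Symmetric: no — b R c but not c R b.

No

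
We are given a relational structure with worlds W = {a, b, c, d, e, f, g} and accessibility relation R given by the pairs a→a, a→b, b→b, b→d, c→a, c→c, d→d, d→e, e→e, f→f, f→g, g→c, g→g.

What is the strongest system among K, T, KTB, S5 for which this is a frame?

Reflexive (axiom T): yes — every world is R-related to itself.
Symmetric (axiom B): no — a R b but not b R a.
Euclidean (axiom 5): no — a R b and a R a, but not b R a.
So F validates K, T; KTB would additionally require R to be symmetric. The strongest is T.

T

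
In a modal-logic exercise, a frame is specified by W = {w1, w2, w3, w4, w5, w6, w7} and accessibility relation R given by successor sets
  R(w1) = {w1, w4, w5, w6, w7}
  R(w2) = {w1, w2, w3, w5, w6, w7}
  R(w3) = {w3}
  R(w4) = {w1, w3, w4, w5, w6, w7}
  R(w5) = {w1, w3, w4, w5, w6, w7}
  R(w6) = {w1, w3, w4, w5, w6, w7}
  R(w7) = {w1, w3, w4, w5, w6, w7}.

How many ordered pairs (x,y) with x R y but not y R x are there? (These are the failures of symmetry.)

9

Enumerating: (w2,w1), (w2,w3), (w2,w5), (w2,w6), (w2,w7), (w4,w3), (w5,w3), (w6,w3), (w7,w3).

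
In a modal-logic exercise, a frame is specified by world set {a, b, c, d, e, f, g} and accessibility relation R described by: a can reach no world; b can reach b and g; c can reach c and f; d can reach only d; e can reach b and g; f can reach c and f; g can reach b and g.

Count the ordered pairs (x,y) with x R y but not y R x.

Enumerating: (e,b), (e,g).

2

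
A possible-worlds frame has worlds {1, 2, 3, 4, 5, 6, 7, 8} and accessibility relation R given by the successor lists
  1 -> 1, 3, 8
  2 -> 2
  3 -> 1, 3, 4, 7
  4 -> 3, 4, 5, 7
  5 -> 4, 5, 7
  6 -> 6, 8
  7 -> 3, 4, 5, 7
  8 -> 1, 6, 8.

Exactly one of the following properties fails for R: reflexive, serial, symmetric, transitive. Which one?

Reflexive: yes — every world is R-related to itself.
Serial: yes — every world has a successor (e.g. 1 R 1).
Symmetric: yes — every pair in R has its reverse in R.
Transitive: no — 1 R 3 and 3 R 4, but not 1 R 4.
Only transitive fails.

transitive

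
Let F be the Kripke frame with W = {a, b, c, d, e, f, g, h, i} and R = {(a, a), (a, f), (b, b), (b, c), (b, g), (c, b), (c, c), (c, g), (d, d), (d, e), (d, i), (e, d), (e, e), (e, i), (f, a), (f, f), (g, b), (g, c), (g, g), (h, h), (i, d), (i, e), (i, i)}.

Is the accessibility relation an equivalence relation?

Reflexive: yes — every world is R-related to itself.
Symmetric: yes — every pair in R has its reverse in R.
Transitive: yes — every two-step R-path is closed by a direct edge.
So R is an equivalence relation.

Yes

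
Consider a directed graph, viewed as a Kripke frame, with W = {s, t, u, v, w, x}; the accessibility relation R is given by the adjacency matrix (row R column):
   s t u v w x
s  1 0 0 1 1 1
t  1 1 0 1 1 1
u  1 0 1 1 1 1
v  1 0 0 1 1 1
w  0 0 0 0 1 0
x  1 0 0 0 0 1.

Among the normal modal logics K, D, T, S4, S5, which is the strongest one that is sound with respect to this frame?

T

Serial (axiom D): yes — every world has a successor (e.g. s R s).
Reflexive (axiom T): yes — every world is R-related to itself.
Transitive (axiom 4): no — x R s and s R v, but not x R v.
Euclidean (axiom 5): no — s R w and s R v, but not w R v.
So F validates K, D, T; S4 would additionally require R to be transitive. The strongest is T.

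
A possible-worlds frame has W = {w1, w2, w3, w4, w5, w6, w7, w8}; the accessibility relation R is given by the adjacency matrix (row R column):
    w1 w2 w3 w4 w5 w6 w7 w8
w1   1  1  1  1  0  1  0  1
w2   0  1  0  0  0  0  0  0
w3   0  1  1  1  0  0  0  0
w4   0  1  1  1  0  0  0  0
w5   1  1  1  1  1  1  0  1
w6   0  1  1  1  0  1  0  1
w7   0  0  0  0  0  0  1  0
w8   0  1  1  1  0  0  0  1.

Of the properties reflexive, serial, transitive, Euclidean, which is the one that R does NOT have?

Euclidean

Reflexive: yes — every world is R-related to itself.
Serial: yes — every world has a successor (e.g. w1 R w1).
Transitive: yes — every two-step R-path is closed by a direct edge.
Euclidean: no — w1 R w2 and w1 R w3, but not w2 R w3.
Only Euclidean fails.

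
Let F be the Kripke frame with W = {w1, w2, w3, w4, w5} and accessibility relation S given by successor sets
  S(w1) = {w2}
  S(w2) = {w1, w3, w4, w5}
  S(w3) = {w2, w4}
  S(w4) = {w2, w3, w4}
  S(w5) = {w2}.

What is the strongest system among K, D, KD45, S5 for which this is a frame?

D

Serial (axiom D): yes — every world has a successor (e.g. w1 S w2).
Euclidean (axiom 5): no — w2 S w1 and w2 S w3, but not w1 S w3.
Transitive (axiom 4): no — w1 S w2 and w2 S w3, but not w1 S w3.
Reflexive (axiom T): no — w1 is not related to itself.
So F validates K, D; KD45 would additionally require S to be Euclidean and transitive. The strongest is D.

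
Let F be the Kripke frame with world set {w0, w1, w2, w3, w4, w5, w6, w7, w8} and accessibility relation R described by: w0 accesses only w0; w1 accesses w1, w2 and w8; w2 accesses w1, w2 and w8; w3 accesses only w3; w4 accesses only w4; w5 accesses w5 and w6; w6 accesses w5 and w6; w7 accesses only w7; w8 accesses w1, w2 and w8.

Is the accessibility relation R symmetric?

Symmetric: yes — every pair in R has its reverse in R.

Yes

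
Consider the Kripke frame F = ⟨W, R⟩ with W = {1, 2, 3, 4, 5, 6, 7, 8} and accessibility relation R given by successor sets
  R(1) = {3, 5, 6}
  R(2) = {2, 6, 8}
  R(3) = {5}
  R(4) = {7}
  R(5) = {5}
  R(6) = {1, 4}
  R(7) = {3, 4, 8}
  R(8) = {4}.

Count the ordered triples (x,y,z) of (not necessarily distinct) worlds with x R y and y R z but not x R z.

15

Enumerating: (1,6,1), (1,6,4), (2,6,1), (2,6,4), (2,8,4), (4,7,3), (4,7,4), (4,7,8), (6,1,3), (6,1,5), (6,1,6), (6,4,7), (7,3,5), (7,4,7), (8,4,7).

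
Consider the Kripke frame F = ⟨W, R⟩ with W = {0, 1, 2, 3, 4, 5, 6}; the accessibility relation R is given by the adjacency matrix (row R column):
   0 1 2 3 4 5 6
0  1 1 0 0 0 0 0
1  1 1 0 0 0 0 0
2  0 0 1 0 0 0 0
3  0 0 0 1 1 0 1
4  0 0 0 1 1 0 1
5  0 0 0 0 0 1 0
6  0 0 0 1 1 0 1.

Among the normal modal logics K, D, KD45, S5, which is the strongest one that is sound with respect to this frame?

S5

Serial (axiom D): yes — every world has a successor (e.g. 0 R 0).
Euclidean (axiom 5): yes — any two successors of a common world are R-related.
Transitive (axiom 4): yes — every two-step R-path is closed by a direct edge.
Reflexive (axiom T): yes — every world is R-related to itself.
So F validates K, D, KD45, S5. The strongest is S5.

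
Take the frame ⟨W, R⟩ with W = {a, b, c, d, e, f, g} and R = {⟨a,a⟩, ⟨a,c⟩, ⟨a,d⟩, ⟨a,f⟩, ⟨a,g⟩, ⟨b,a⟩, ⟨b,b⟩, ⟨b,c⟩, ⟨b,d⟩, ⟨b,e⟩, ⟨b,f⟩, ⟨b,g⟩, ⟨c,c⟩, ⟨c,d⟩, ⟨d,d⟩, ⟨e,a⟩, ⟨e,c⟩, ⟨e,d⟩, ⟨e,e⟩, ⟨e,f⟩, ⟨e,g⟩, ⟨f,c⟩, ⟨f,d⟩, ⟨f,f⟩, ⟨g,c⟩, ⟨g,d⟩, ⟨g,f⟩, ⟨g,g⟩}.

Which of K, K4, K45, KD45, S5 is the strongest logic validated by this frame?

K4

Transitive (axiom 4): yes — every two-step R-path is closed by a direct edge.
Euclidean (axiom 5): no — a R c and a R f, but not c R f.
Serial (axiom D): yes — every world has a successor (e.g. a R a).
Reflexive (axiom T): yes — every world is R-related to itself.
So F validates K, K4; K45 would additionally require R to be Euclidean. The strongest is K4.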